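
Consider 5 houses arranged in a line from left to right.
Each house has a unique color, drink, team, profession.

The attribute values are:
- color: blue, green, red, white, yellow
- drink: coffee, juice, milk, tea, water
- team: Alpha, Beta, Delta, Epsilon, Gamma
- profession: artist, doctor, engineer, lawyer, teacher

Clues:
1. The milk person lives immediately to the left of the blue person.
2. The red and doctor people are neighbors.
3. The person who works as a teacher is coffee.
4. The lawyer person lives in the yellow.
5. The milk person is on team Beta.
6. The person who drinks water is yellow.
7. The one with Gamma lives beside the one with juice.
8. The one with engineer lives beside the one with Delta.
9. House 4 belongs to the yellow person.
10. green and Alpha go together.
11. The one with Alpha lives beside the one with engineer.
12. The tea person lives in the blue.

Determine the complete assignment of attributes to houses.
Solution:

House | Color | Drink | Team | Profession
-----------------------------------------
  1   | green | coffee | Alpha | teacher
  2   | red | milk | Beta | engineer
  3   | blue | tea | Delta | doctor
  4   | yellow | water | Gamma | lawyer
  5   | white | juice | Epsilon | artist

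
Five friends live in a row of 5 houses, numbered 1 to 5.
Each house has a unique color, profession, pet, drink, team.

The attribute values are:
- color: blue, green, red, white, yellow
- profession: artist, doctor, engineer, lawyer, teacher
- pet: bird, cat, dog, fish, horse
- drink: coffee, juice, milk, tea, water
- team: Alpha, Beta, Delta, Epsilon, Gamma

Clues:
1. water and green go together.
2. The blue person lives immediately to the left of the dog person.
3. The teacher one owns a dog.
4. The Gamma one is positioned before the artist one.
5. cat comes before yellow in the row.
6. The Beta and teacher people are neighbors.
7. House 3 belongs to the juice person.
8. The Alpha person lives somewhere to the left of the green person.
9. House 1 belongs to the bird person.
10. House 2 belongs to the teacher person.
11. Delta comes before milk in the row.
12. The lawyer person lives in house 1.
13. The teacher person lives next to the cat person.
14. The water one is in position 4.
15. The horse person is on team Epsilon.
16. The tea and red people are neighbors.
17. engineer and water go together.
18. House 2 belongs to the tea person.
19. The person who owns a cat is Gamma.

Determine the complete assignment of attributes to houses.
Solution:

House | Color | Profession | Pet | Drink | Team
-----------------------------------------------
  1   | blue | lawyer | bird | coffee | Beta
  2   | white | teacher | dog | tea | Alpha
  3   | red | doctor | cat | juice | Gamma
  4   | green | engineer | fish | water | Delta
  5   | yellow | artist | horse | milk | Epsilon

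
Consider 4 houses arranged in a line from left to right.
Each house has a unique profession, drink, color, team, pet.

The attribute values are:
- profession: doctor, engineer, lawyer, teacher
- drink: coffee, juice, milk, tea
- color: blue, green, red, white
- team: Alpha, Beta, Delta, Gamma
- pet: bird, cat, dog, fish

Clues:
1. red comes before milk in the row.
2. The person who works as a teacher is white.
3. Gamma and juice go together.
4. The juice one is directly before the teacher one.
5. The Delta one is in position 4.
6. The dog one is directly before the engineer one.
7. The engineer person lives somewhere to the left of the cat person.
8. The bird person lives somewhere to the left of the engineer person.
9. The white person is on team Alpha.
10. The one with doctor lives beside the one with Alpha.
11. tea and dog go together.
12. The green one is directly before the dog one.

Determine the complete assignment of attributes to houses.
Solution:

House | Profession | Drink | Color | Team | Pet
-----------------------------------------------
  1   | doctor | juice | green | Gamma | bird
  2   | teacher | tea | white | Alpha | dog
  3   | engineer | coffee | red | Beta | fish
  4   | lawyer | milk | blue | Delta | cat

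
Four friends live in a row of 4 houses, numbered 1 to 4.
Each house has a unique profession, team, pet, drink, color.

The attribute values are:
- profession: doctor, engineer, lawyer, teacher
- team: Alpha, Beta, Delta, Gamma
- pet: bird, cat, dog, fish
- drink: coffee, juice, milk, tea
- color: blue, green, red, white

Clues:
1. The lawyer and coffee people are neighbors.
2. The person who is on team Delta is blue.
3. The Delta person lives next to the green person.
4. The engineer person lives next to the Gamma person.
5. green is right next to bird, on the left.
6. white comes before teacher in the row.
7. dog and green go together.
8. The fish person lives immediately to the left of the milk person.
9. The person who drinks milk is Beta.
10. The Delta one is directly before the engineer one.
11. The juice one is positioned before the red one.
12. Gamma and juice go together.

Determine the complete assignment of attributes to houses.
Solution:

House | Profession | Team | Pet | Drink | Color
-----------------------------------------------
  1   | doctor | Delta | fish | tea | blue
  2   | engineer | Beta | dog | milk | green
  3   | lawyer | Gamma | bird | juice | white
  4   | teacher | Alpha | cat | coffee | red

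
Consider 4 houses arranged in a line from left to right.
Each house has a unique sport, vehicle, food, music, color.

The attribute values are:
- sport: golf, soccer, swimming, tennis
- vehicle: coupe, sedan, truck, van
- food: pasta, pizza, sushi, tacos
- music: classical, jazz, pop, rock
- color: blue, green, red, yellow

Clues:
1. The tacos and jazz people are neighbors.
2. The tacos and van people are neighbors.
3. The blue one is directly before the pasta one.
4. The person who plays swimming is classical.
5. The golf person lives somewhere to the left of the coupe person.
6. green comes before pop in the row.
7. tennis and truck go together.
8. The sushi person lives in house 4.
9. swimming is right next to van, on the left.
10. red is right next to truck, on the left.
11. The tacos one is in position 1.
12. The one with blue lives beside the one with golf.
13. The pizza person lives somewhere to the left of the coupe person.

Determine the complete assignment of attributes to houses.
Solution:

House | Sport | Vehicle | Food | Music | Color
----------------------------------------------
  1   | swimming | sedan | tacos | classical | blue
  2   | golf | van | pasta | jazz | red
  3   | tennis | truck | pizza | rock | green
  4   | soccer | coupe | sushi | pop | yellow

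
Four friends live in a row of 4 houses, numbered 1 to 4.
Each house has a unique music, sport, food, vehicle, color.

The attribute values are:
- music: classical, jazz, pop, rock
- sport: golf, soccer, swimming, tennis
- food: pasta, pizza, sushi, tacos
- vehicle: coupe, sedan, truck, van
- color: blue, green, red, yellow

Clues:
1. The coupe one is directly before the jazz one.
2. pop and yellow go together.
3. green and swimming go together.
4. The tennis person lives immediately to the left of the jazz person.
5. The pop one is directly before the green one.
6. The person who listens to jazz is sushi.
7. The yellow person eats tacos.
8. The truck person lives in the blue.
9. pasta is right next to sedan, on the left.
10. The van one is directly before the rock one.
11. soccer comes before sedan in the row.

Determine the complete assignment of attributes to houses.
Solution:

House | Music | Sport | Food | Vehicle | Color
----------------------------------------------
  1   | pop | tennis | tacos | coupe | yellow
  2   | jazz | swimming | sushi | van | green
  3   | rock | soccer | pasta | truck | blue
  4   | classical | golf | pizza | sedan | red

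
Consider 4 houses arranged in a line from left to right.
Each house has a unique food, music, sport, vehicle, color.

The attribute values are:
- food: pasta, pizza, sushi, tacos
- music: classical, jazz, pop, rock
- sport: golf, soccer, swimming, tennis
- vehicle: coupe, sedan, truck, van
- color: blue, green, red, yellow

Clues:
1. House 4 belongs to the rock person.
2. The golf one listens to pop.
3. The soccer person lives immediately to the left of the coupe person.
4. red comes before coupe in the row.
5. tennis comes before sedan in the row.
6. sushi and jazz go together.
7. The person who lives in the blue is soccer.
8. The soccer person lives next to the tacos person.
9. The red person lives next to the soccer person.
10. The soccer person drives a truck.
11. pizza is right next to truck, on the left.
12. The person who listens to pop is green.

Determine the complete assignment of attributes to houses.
Solution:

House | Food | Music | Sport | Vehicle | Color
----------------------------------------------
  1   | pizza | classical | tennis | van | red
  2   | sushi | jazz | soccer | truck | blue
  3   | tacos | pop | golf | coupe | green
  4   | pasta | rock | swimming | sedan | yellow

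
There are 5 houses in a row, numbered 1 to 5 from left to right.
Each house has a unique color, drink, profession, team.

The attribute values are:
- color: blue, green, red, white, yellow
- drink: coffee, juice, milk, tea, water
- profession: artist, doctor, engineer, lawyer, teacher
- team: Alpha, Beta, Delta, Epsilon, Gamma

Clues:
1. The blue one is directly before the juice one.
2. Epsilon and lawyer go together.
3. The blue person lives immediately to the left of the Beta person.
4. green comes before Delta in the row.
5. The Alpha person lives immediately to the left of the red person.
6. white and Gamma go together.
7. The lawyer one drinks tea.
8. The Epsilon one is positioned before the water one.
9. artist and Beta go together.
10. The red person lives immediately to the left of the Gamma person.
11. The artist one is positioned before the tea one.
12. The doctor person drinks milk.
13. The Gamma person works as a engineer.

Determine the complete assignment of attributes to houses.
Solution:

House | Color | Drink | Profession | Team
-----------------------------------------
  1   | blue | milk | doctor | Alpha
  2   | red | juice | artist | Beta
  3   | white | coffee | engineer | Gamma
  4   | green | tea | lawyer | Epsilon
  5   | yellow | water | teacher | Delta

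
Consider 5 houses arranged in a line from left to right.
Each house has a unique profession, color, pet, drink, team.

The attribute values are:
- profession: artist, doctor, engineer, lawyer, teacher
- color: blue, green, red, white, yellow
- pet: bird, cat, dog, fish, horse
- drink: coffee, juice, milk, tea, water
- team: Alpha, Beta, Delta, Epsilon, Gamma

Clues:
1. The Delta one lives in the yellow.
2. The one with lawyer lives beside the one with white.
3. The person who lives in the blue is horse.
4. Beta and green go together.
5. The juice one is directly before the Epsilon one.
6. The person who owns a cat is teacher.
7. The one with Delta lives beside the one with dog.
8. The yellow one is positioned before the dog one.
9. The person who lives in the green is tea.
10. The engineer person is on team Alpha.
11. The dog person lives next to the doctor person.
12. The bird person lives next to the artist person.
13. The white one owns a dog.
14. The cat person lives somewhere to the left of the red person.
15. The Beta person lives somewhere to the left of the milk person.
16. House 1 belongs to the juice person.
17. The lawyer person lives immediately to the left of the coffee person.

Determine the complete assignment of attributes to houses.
Solution:

House | Profession | Color | Pet | Drink | Team
-----------------------------------------------
  1   | lawyer | yellow | bird | juice | Delta
  2   | artist | white | dog | coffee | Epsilon
  3   | doctor | blue | horse | water | Gamma
  4   | teacher | green | cat | tea | Beta
  5   | engineer | red | fish | milk | Alpha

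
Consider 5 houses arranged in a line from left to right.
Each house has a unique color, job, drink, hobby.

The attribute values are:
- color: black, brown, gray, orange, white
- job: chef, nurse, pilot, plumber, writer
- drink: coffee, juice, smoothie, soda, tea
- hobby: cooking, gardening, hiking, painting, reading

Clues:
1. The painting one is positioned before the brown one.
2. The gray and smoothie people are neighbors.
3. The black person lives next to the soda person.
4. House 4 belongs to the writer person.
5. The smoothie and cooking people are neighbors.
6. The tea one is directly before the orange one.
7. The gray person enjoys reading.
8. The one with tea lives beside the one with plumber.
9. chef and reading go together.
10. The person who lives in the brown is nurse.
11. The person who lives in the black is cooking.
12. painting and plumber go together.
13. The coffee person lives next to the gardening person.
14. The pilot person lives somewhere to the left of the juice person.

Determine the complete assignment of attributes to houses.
Solution:

House | Color | Job | Drink | Hobby
-----------------------------------
  1   | gray | chef | tea | reading
  2   | orange | plumber | smoothie | painting
  3   | black | pilot | coffee | cooking
  4   | white | writer | soda | gardening
  5   | brown | nurse | juice | hiking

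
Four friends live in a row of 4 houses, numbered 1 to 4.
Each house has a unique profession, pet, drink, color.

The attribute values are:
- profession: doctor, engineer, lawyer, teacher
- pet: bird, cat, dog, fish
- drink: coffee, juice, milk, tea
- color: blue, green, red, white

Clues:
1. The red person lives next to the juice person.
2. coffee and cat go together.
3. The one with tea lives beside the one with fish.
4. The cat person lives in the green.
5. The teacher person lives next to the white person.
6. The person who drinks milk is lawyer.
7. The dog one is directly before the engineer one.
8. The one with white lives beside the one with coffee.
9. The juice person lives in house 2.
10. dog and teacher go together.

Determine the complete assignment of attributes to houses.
Solution:

House | Profession | Pet | Drink | Color
----------------------------------------
  1   | teacher | dog | tea | red
  2   | engineer | fish | juice | white
  3   | doctor | cat | coffee | green
  4   | lawyer | bird | milk | blue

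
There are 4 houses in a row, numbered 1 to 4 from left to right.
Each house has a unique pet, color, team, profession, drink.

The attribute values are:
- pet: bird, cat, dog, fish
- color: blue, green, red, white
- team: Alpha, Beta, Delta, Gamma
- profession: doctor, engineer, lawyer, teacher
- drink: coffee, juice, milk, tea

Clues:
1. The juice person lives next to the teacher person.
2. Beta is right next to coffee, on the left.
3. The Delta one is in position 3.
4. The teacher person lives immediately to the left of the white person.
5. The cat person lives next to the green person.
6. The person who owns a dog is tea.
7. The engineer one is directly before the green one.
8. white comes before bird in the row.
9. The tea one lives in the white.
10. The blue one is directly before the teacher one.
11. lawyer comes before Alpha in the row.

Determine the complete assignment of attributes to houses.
Solution:

House | Pet | Color | Team | Profession | Drink
-----------------------------------------------
  1   | cat | blue | Beta | engineer | juice
  2   | fish | green | Gamma | teacher | coffee
  3   | dog | white | Delta | lawyer | tea
  4   | bird | red | Alpha | doctor | milk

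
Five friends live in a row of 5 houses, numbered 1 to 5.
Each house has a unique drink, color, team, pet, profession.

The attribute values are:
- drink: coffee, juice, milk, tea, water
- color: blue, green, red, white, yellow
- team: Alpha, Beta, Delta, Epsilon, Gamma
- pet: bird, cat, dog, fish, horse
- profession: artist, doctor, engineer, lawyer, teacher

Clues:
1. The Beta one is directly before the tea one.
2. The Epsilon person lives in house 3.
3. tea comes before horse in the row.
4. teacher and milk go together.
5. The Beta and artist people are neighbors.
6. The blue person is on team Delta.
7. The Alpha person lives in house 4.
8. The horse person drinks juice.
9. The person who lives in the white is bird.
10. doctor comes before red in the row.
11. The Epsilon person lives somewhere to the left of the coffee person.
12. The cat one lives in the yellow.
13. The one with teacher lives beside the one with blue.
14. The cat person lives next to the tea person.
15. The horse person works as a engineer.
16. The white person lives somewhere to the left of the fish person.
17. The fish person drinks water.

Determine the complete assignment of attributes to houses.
Solution:

House | Drink | Color | Team | Pet | Profession
-----------------------------------------------
  1   | milk | yellow | Beta | cat | teacher
  2   | tea | blue | Delta | dog | artist
  3   | juice | green | Epsilon | horse | engineer
  4   | coffee | white | Alpha | bird | doctor
  5   | water | red | Gamma | fish | lawyer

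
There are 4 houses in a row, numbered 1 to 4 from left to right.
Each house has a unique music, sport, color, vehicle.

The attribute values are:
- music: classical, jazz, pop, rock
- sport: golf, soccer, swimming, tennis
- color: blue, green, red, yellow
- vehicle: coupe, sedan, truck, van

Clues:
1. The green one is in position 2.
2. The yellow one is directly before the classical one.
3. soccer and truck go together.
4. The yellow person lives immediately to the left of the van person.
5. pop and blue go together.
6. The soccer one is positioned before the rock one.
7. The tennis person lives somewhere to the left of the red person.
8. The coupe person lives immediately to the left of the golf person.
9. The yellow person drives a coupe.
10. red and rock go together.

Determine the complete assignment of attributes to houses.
Solution:

House | Music | Sport | Color | Vehicle
---------------------------------------
  1   | jazz | tennis | yellow | coupe
  2   | classical | golf | green | van
  3   | pop | soccer | blue | truck
  4   | rock | swimming | red | sedan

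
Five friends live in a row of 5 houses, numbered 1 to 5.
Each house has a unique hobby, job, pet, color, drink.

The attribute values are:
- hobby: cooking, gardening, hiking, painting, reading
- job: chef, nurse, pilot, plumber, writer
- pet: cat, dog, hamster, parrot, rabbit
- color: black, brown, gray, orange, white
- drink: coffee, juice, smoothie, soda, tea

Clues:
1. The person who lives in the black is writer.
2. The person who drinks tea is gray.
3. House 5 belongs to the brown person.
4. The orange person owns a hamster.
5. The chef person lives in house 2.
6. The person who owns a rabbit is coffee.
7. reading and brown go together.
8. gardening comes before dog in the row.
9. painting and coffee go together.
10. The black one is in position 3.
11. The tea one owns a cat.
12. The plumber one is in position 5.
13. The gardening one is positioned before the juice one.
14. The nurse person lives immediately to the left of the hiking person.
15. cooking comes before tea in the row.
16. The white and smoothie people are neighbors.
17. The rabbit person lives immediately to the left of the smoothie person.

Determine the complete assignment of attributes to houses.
Solution:

House | Hobby | Job | Pet | Color | Drink
-----------------------------------------
  1   | painting | nurse | rabbit | white | coffee
  2   | hiking | chef | hamster | orange | smoothie
  3   | cooking | writer | parrot | black | soda
  4   | gardening | pilot | cat | gray | tea
  5   | reading | plumber | dog | brown | juice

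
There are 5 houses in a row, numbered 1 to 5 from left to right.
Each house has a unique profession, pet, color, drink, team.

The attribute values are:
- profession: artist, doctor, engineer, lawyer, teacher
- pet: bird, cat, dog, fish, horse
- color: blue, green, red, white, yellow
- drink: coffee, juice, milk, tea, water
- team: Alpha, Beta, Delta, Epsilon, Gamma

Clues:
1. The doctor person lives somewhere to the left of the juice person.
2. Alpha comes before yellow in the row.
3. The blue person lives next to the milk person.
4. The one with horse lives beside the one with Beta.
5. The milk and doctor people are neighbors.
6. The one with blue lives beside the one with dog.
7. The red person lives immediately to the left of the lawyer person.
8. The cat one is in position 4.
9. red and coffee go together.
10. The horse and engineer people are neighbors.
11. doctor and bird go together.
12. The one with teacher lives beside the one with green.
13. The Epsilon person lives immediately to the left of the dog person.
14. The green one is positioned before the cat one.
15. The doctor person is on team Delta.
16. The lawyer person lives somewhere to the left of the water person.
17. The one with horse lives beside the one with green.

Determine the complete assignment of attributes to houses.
Solution:

House | Profession | Pet | Color | Drink | Team
-----------------------------------------------
  1   | teacher | horse | blue | tea | Epsilon
  2   | engineer | dog | green | milk | Beta
  3   | doctor | bird | red | coffee | Delta
  4   | lawyer | cat | white | juice | Alpha
  5   | artist | fish | yellow | water | Gamma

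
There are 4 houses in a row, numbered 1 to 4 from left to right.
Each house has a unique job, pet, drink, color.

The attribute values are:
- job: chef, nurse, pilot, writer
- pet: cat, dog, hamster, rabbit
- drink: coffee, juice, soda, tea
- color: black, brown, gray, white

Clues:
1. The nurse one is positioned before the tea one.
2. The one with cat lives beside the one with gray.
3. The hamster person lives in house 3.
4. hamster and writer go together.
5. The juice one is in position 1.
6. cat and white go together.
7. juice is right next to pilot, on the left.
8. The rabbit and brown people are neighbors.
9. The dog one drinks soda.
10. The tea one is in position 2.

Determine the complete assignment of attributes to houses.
Solution:

House | Job | Pet | Drink | Color
---------------------------------
  1   | nurse | cat | juice | white
  2   | pilot | rabbit | tea | gray
  3   | writer | hamster | coffee | brown
  4   | chef | dog | soda | black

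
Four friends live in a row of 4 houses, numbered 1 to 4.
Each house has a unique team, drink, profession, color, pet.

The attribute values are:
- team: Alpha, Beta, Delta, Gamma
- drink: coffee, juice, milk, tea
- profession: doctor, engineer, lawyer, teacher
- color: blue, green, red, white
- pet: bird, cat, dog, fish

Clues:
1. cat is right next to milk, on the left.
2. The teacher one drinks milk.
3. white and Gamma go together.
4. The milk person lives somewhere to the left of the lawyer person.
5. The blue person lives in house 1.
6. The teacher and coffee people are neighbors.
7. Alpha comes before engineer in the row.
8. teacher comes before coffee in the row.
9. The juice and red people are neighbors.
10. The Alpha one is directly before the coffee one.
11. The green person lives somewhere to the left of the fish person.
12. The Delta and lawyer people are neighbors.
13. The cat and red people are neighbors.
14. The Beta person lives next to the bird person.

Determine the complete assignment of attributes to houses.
Solution:

House | Team | Drink | Profession | Color | Pet
-----------------------------------------------
  1   | Beta | juice | doctor | blue | cat
  2   | Alpha | milk | teacher | red | bird
  3   | Delta | coffee | engineer | green | dog
  4   | Gamma | tea | lawyer | white | fish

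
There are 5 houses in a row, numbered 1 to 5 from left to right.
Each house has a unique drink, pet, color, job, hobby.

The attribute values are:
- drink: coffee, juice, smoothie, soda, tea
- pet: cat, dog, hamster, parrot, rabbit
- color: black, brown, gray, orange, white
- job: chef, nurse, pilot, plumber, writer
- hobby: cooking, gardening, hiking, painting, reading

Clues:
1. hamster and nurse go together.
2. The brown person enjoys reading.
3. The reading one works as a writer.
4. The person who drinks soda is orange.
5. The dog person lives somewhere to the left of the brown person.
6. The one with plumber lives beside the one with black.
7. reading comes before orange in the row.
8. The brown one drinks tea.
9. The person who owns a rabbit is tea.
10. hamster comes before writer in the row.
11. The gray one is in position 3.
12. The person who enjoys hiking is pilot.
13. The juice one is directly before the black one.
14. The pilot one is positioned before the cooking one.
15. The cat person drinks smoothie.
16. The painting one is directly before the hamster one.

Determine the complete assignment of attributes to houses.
Solution:

House | Drink | Pet | Color | Job | Hobby
-----------------------------------------
  1   | juice | dog | white | plumber | painting
  2   | coffee | hamster | black | nurse | gardening
  3   | smoothie | cat | gray | pilot | hiking
  4   | tea | rabbit | brown | writer | reading
  5   | soda | parrot | orange | chef | cooking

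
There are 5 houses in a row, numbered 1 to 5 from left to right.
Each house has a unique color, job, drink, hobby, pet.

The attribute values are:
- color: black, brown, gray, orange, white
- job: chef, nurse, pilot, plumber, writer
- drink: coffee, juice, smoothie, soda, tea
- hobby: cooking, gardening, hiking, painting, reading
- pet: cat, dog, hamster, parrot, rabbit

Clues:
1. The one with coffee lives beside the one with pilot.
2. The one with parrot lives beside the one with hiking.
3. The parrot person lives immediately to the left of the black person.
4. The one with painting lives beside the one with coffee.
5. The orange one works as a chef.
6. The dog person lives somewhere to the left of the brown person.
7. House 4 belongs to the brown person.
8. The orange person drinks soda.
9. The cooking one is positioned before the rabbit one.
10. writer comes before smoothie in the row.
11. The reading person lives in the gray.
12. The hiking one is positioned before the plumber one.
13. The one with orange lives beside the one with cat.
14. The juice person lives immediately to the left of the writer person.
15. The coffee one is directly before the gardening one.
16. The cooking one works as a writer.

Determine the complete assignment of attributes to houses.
Solution:

House | Color | Job | Drink | Hobby | Pet
-----------------------------------------
  1   | orange | chef | soda | painting | parrot
  2   | black | nurse | coffee | hiking | cat
  3   | white | pilot | juice | gardening | dog
  4   | brown | writer | tea | cooking | hamster
  5   | gray | plumber | smoothie | reading | rabbit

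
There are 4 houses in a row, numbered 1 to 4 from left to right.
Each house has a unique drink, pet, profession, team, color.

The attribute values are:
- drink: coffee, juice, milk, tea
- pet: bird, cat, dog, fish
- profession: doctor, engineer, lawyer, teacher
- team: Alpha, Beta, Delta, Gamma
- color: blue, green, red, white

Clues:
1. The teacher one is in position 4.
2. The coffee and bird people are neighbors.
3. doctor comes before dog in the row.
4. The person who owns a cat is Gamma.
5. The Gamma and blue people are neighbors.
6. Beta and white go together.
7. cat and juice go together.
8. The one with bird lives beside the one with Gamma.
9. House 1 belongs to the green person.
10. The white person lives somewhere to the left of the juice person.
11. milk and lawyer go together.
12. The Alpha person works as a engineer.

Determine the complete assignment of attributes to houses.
Solution:

House | Drink | Pet | Profession | Team | Color
-----------------------------------------------
  1   | coffee | fish | engineer | Alpha | green
  2   | milk | bird | lawyer | Beta | white
  3   | juice | cat | doctor | Gamma | red
  4   | tea | dog | teacher | Delta | blue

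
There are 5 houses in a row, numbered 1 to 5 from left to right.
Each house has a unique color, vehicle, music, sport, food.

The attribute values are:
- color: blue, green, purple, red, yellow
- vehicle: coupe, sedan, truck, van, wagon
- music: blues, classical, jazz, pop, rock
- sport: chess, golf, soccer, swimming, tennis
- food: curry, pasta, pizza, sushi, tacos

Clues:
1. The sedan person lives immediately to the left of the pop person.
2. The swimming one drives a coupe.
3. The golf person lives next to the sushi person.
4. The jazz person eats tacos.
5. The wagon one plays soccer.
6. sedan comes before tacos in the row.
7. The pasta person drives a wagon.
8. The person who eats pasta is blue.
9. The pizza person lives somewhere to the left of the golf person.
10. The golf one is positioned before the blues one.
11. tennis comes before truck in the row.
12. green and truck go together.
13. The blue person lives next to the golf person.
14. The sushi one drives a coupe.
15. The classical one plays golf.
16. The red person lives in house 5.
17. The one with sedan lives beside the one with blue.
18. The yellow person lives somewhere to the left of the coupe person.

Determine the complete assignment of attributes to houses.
Solution:

House | Color | Vehicle | Music | Sport | Food
----------------------------------------------
  1   | yellow | sedan | rock | tennis | pizza
  2   | blue | wagon | pop | soccer | pasta
  3   | green | truck | classical | golf | curry
  4   | purple | coupe | blues | swimming | sushi
  5   | red | van | jazz | chess | tacos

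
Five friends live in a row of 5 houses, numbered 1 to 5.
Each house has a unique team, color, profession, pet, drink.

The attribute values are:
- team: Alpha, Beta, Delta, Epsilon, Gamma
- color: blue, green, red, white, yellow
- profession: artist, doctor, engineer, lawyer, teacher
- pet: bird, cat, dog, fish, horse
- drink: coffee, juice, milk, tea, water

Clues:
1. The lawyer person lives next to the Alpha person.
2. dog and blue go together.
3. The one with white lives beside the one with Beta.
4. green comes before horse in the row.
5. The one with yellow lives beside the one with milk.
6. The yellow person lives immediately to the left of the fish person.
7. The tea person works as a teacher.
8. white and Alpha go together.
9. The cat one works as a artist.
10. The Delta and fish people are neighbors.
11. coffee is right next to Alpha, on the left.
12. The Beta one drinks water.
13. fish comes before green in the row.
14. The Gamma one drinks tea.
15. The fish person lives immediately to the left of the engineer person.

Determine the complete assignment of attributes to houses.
Solution:

House | Team | Color | Profession | Pet | Drink
-----------------------------------------------
  1   | Delta | yellow | lawyer | bird | coffee
  2   | Alpha | white | doctor | fish | milk
  3   | Beta | blue | engineer | dog | water
  4   | Epsilon | green | artist | cat | juice
  5   | Gamma | red | teacher | horse | tea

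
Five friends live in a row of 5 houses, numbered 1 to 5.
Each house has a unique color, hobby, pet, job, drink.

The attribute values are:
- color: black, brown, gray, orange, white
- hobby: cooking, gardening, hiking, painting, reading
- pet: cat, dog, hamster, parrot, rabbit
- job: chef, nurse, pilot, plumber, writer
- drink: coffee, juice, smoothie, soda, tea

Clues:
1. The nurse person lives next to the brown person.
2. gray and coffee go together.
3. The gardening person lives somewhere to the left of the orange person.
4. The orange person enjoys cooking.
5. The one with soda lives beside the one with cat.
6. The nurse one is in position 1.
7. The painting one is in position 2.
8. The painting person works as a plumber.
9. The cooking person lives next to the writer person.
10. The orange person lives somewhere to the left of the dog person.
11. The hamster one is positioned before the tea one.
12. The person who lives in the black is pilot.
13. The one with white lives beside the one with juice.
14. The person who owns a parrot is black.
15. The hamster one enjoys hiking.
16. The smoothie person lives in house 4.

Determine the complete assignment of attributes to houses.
Solution:

House | Color | Hobby | Pet | Job | Drink
-----------------------------------------
  1   | white | hiking | hamster | nurse | soda
  2   | brown | painting | cat | plumber | juice
  3   | black | gardening | parrot | pilot | tea
  4   | orange | cooking | rabbit | chef | smoothie
  5   | gray | reading | dog | writer | coffee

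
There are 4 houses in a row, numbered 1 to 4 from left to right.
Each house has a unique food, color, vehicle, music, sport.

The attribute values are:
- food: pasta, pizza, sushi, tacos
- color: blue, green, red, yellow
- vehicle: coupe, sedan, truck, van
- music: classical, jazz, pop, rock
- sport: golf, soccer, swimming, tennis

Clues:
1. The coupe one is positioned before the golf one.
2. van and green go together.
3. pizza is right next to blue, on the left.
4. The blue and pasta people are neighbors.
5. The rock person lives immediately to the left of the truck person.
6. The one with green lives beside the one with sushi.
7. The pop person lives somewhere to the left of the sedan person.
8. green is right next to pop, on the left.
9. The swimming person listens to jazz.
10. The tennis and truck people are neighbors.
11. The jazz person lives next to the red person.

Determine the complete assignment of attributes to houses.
Solution:

House | Food | Color | Vehicle | Music | Sport
----------------------------------------------
  1   | pizza | green | van | rock | tennis
  2   | sushi | blue | truck | pop | soccer
  3   | pasta | yellow | coupe | jazz | swimming
  4   | tacos | red | sedan | classical | golf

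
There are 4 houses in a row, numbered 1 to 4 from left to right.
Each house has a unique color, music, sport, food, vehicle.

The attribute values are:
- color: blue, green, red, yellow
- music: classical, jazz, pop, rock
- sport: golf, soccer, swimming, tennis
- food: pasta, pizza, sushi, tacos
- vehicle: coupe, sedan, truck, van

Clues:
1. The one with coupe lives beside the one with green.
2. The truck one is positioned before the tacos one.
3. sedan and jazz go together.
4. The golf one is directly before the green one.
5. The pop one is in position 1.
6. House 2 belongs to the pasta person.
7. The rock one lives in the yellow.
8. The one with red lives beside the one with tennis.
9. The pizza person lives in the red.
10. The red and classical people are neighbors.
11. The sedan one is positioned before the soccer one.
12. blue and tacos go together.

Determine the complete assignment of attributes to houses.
Solution:

House | Color | Music | Sport | Food | Vehicle
----------------------------------------------
  1   | red | pop | golf | pizza | coupe
  2   | green | classical | tennis | pasta | truck
  3   | blue | jazz | swimming | tacos | sedan
  4   | yellow | rock | soccer | sushi | van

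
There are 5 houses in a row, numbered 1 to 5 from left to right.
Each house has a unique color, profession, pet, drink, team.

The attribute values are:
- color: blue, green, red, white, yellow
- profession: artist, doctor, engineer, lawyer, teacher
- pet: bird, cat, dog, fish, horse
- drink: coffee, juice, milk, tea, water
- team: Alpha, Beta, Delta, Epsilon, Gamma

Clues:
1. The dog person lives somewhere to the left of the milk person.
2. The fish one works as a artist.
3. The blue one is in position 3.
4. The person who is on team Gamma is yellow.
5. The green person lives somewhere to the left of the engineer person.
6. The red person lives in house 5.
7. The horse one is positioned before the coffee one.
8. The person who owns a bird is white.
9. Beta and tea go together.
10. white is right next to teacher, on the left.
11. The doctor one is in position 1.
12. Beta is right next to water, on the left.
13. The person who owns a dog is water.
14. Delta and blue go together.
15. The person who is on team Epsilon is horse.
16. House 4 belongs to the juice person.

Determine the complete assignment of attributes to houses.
Solution:

House | Color | Profession | Pet | Drink | Team
-----------------------------------------------
  1   | white | doctor | bird | tea | Beta
  2   | yellow | teacher | dog | water | Gamma
  3   | blue | artist | fish | milk | Delta
  4   | green | lawyer | horse | juice | Epsilon
  5   | red | engineer | cat | coffee | Alpha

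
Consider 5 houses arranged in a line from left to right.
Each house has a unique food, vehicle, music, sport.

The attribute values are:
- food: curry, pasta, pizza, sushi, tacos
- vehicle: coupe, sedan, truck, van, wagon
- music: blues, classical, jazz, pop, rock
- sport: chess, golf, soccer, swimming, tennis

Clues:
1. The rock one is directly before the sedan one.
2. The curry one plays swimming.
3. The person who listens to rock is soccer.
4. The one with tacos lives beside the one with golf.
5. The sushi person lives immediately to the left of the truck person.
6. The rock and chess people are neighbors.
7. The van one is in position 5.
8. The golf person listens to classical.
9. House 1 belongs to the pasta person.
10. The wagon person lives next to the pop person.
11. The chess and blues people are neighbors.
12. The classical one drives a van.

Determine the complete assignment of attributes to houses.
Solution:

House | Food | Vehicle | Music | Sport
--------------------------------------
  1   | pasta | wagon | rock | soccer
  2   | sushi | sedan | pop | chess
  3   | curry | truck | blues | swimming
  4   | tacos | coupe | jazz | tennis
  5   | pizza | van | classical | golf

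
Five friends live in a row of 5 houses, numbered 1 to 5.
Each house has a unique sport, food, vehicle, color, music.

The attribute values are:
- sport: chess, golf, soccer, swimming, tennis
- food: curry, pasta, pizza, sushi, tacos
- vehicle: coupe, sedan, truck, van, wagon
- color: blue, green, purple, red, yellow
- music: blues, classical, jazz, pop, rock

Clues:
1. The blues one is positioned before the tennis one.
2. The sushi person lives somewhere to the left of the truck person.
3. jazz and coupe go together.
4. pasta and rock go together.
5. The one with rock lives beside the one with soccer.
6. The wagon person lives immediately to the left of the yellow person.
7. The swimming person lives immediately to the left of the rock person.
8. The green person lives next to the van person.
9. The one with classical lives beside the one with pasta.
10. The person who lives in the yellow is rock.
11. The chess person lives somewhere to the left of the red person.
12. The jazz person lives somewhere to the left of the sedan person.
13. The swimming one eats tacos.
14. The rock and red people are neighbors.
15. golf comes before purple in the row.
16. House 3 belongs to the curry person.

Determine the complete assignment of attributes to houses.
Solution:

House | Sport | Food | Vehicle | Color | Music
----------------------------------------------
  1   | swimming | tacos | wagon | green | classical
  2   | chess | pasta | van | yellow | rock
  3   | soccer | curry | coupe | red | jazz
  4   | golf | sushi | sedan | blue | blues
  5   | tennis | pizza | truck | purple | pop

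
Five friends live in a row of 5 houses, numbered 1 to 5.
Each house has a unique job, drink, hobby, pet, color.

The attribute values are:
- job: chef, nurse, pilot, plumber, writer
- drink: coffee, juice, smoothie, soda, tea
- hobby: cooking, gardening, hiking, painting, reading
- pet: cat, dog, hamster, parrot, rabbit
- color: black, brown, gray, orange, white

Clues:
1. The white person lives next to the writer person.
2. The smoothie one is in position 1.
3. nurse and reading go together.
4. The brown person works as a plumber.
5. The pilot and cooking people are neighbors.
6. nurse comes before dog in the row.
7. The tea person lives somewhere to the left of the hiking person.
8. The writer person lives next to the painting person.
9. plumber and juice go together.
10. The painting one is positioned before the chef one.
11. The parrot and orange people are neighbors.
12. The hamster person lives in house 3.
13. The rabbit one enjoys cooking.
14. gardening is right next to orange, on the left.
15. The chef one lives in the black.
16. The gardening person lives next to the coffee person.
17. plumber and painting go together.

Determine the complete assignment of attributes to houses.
Solution:

House | Job | Drink | Hobby | Pet | Color
-----------------------------------------
  1   | pilot | smoothie | gardening | parrot | white
  2   | writer | coffee | cooking | rabbit | orange
  3   | plumber | juice | painting | hamster | brown
  4   | nurse | tea | reading | cat | gray
  5   | chef | soda | hiking | dog | black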